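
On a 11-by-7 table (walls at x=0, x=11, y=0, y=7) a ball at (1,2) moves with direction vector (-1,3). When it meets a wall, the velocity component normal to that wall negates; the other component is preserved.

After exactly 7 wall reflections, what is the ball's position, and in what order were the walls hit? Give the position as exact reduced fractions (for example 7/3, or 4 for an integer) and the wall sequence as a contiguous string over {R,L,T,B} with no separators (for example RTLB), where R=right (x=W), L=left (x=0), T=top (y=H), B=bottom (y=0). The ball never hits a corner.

1. t=1 → L at (0,5); v=(1,3)
2. t=2/3 → T at (2/3,7); v=(1,-3)
3. t=7/3 → B at (3,0); v=(1,3)
4. t=7/3 → T at (16/3,7); v=(1,-3)
5. t=7/3 → B at (23/3,0); v=(1,3)
6. t=7/3 → T at (10,7); v=(1,-3)
7. t=1 → R at (11,4); v=(-1,-3)

Final position: (11,4)
Wall sequence: LTBTBTR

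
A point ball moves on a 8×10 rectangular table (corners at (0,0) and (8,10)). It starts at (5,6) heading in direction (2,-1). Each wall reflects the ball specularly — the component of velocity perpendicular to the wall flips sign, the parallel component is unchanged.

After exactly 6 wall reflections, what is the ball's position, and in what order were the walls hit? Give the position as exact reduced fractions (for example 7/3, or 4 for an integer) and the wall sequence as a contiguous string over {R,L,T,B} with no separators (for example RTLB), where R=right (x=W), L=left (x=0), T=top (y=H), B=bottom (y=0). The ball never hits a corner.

1. t=3/2 → R at (8,9/2); v=(-2,-1)
2. t=4 → L at (0,1/2); v=(2,-1)
3. t=1/2 → B at (1,0); v=(2,1)
4. t=7/2 → R at (8,7/2); v=(-2,1)
5. t=4 → L at (0,15/2); v=(2,1)
6. t=5/2 → T at (5,10); v=(2,-1)

Final position: (5,10)
Wall sequence: RLBRLT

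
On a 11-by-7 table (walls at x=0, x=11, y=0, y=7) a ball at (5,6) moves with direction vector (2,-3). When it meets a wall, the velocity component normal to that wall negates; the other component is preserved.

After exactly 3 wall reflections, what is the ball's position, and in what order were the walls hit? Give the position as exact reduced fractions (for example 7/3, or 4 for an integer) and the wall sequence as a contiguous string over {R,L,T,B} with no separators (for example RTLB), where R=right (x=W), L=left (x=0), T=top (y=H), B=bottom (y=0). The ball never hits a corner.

1. t=2 → B at (9,0); v=(2,3)
2. t=1 → R at (11,3); v=(-2,3)
3. t=4/3 → T at (25/3,7); v=(-2,-3)

Final position: (25/3,7)
Wall sequence: BRT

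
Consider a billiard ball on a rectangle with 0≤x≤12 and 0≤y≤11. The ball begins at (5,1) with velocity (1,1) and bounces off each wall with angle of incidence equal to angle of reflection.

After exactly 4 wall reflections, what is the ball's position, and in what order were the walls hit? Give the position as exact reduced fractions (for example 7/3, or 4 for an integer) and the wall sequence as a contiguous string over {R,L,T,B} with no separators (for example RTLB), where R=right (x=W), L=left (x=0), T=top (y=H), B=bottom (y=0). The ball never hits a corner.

1. t=7 → R at (12,8); v=(-1,1)
2. t=3 → T at (9,11); v=(-1,-1)
3. t=9 → L at (0,2); v=(1,-1)
4. t=2 → B at (2,0); v=(1,1)

Final position: (2,0)
Wall sequence: RTLB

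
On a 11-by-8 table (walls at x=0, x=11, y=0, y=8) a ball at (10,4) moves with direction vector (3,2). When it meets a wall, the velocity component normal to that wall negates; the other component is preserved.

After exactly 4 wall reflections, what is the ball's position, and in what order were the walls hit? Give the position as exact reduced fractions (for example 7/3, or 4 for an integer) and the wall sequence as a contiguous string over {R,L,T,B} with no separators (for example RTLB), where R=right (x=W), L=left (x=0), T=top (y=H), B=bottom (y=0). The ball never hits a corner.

Final position: (6,0)
Wall sequence: RTLB

1. t=1/3 → R at (11,14/3); v=(-3,2)
2. t=5/3 → T at (6,8); v=(-3,-2)
3. t=2 → L at (0,4); v=(3,-2)
4. t=2 → B at (6,0); v=(3,2)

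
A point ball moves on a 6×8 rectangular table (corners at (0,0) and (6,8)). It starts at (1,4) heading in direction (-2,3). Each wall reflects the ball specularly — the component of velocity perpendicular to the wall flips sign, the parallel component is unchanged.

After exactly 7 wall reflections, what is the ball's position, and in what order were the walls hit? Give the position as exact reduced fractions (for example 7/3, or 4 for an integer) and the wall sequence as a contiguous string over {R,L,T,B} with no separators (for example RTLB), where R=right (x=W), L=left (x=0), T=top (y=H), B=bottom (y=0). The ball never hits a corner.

1. t=1/2 → L at (0,11/2); v=(2,3)
2. t=5/6 → T at (5/3,8); v=(2,-3)
3. t=13/6 → R at (6,3/2); v=(-2,-3)
4. t=1/2 → B at (5,0); v=(-2,3)
5. t=5/2 → L at (0,15/2); v=(2,3)
6. t=1/6 → T at (1/3,8); v=(2,-3)
7. t=8/3 → B at (17/3,0); v=(2,3)

Final position: (17/3,0)
Wall sequence: LTRBLTB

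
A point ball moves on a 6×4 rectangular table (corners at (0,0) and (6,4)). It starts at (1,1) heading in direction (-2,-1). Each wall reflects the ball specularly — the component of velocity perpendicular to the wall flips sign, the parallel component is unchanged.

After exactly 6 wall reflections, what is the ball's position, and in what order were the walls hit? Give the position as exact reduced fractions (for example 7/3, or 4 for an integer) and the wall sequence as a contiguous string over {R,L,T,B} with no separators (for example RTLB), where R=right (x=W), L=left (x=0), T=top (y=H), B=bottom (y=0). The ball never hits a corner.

1. t=1/2 → L at (0,1/2); v=(2,-1)
2. t=1/2 → B at (1,0); v=(2,1)
3. t=5/2 → R at (6,5/2); v=(-2,1)
4. t=3/2 → T at (3,4); v=(-2,-1)
5. t=3/2 → L at (0,5/2); v=(2,-1)
6. t=5/2 → B at (5,0); v=(2,1)

Final position: (5,0)
Wall sequence: LBRTLB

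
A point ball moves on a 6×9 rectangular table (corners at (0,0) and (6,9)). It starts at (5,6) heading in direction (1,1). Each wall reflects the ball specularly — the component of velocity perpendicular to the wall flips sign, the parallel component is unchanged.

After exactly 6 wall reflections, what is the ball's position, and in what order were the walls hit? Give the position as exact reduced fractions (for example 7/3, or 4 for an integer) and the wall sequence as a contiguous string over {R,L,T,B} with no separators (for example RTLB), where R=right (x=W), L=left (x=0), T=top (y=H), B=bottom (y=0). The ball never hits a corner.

1. t=1 → R at (6,7); v=(-1,1)
2. t=2 → T at (4,9); v=(-1,-1)
3. t=4 → L at (0,5); v=(1,-1)
4. t=5 → B at (5,0); v=(1,1)
5. t=1 → R at (6,1); v=(-1,1)
6. t=6 → L at (0,7); v=(1,1)

Final position: (0,7)
Wall sequence: RTLBRL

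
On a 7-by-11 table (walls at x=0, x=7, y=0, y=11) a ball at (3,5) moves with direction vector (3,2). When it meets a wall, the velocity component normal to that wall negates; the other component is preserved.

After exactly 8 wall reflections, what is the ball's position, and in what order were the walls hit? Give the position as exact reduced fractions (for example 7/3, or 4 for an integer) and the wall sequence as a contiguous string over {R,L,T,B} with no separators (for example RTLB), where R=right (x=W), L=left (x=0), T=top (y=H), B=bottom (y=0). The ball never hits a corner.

1. t=4/3 → R at (7,23/3); v=(-3,2)
2. t=5/3 → T at (2,11); v=(-3,-2)
3. t=2/3 → L at (0,29/3); v=(3,-2)
4. t=7/3 → R at (7,5); v=(-3,-2)
5. t=7/3 → L at (0,1/3); v=(3,-2)
6. t=1/6 → B at (1/2,0); v=(3,2)
7. t=13/6 → R at (7,13/3); v=(-3,2)
8. t=7/3 → L at (0,9); v=(3,2)

Final position: (0,9)
Wall sequence: RTLRLBRL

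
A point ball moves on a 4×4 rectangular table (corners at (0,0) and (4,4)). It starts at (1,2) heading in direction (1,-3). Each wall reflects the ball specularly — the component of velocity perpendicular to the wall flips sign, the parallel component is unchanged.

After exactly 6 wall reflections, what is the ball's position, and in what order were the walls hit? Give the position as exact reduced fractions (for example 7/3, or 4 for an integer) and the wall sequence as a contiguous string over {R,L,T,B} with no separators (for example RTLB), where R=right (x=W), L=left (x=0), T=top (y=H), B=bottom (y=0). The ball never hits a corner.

1. t=2/3 → B at (5/3,0); v=(1,3)
2. t=4/3 → T at (3,4); v=(1,-3)
3. t=1 → R at (4,1); v=(-1,-3)
4. t=1/3 → B at (11/3,0); v=(-1,3)
5. t=4/3 → T at (7/3,4); v=(-1,-3)
6. t=4/3 → B at (1,0); v=(-1,3)

Final position: (1,0)
Wall sequence: BTRBTB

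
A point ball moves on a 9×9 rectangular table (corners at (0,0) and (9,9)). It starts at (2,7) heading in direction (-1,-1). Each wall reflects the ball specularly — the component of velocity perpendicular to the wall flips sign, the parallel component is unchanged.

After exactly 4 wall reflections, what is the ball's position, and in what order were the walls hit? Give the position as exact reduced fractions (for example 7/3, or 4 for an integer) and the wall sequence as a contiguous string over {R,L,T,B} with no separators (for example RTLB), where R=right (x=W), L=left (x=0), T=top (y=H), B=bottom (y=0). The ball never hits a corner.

Final position: (4,9)
Wall sequence: LBRT

1. t=2 → L at (0,5); v=(1,-1)
2. t=5 → B at (5,0); v=(1,1)
3. t=4 → R at (9,4); v=(-1,1)
4. t=5 → T at (4,9); v=(-1,-1)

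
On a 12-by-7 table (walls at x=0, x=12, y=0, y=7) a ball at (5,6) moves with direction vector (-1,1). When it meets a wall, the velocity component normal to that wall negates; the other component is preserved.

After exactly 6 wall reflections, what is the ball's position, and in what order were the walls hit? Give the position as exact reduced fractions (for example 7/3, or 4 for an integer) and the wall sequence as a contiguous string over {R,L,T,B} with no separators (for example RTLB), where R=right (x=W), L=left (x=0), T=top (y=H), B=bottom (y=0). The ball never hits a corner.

Final position: (7,0)
Wall sequence: TLBTRB

1. t=1 → T at (4,7); v=(-1,-1)
2. t=4 → L at (0,3); v=(1,-1)
3. t=3 → B at (3,0); v=(1,1)
4. t=7 → T at (10,7); v=(1,-1)
5. t=2 → R at (12,5); v=(-1,-1)
6. t=5 → B at (7,0); v=(-1,1)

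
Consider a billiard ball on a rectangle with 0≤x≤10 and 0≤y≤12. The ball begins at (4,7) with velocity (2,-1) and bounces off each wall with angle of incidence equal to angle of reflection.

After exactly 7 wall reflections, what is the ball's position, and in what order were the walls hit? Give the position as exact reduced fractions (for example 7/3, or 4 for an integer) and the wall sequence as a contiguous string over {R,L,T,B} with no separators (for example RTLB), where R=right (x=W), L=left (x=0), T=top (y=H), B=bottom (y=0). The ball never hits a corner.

Final position: (10,8)
Wall sequence: RBLRLTR

1. t=3 → R at (10,4); v=(-2,-1)
2. t=4 → B at (2,0); v=(-2,1)
3. t=1 → L at (0,1); v=(2,1)
4. t=5 → R at (10,6); v=(-2,1)
5. t=5 → L at (0,11); v=(2,1)
6. t=1 → T at (2,12); v=(2,-1)
7. t=4 → R at (10,8); v=(-2,-1)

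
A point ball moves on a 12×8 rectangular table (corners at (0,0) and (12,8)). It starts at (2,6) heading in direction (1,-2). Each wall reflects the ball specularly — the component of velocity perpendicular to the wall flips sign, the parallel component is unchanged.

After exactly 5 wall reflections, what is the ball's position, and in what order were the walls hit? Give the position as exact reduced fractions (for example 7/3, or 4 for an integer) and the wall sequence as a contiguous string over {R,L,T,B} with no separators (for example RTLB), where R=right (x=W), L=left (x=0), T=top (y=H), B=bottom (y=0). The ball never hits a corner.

1. t=3 → B at (5,0); v=(1,2)
2. t=4 → T at (9,8); v=(1,-2)
3. t=3 → R at (12,2); v=(-1,-2)
4. t=1 → B at (11,0); v=(-1,2)
5. t=4 → T at (7,8); v=(-1,-2)

Final position: (7,8)
Wall sequence: BTRBT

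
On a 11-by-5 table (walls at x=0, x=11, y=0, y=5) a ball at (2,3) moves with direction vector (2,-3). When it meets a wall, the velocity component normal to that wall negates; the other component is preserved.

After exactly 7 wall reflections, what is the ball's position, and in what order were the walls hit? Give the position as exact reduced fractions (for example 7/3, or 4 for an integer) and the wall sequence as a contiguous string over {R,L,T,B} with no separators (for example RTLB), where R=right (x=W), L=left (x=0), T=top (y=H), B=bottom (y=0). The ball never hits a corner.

1. t=1 → B at (4,0); v=(2,3)
2. t=5/3 → T at (22/3,5); v=(2,-3)
3. t=5/3 → B at (32/3,0); v=(2,3)
4. t=1/6 → R at (11,1/2); v=(-2,3)
5. t=3/2 → T at (8,5); v=(-2,-3)
6. t=5/3 → B at (14/3,0); v=(-2,3)
7. t=5/3 → T at (4/3,5); v=(-2,-3)

Final position: (4/3,5)
Wall sequence: BTBRTBT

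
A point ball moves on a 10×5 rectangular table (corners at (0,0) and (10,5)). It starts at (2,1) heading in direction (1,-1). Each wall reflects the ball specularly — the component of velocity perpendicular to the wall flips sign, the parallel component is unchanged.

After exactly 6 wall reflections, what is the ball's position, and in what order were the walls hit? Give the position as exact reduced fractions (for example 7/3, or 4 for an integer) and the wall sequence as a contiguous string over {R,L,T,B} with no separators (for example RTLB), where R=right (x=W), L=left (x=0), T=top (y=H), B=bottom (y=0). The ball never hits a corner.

Final position: (0,3)
Wall sequence: BTRBTL

1. t=1 → B at (3,0); v=(1,1)
2. t=5 → T at (8,5); v=(1,-1)
3. t=2 → R at (10,3); v=(-1,-1)
4. t=3 → B at (7,0); v=(-1,1)
5. t=5 → T at (2,5); v=(-1,-1)
6. t=2 → L at (0,3); v=(1,-1)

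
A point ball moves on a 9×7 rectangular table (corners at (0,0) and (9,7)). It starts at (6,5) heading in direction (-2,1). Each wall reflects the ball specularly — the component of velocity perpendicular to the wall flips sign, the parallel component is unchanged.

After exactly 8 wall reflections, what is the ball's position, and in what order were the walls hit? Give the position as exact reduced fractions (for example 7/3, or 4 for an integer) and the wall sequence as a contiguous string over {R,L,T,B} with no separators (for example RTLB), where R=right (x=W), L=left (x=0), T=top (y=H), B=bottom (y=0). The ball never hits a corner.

Final position: (0,2)
Wall sequence: TLRBLTRL

1. t=2 → T at (2,7); v=(-2,-1)
2. t=1 → L at (0,6); v=(2,-1)
3. t=9/2 → R at (9,3/2); v=(-2,-1)
4. t=3/2 → B at (6,0); v=(-2,1)
5. t=3 → L at (0,3); v=(2,1)
6. t=4 → T at (8,7); v=(2,-1)
7. t=1/2 → R at (9,13/2); v=(-2,-1)
8. t=9/2 → L at (0,2); v=(2,-1)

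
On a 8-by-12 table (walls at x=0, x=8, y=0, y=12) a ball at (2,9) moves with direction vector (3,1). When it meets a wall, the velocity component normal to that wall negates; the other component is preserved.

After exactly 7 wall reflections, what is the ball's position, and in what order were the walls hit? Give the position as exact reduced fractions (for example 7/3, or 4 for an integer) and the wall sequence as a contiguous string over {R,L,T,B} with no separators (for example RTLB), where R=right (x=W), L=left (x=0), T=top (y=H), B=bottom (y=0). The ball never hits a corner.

1. t=2 → R at (8,11); v=(-3,1)
2. t=1 → T at (5,12); v=(-3,-1)
3. t=5/3 → L at (0,31/3); v=(3,-1)
4. t=8/3 → R at (8,23/3); v=(-3,-1)
5. t=8/3 → L at (0,5); v=(3,-1)
6. t=8/3 → R at (8,7/3); v=(-3,-1)
7. t=7/3 → B at (1,0); v=(-3,1)

Final position: (1,0)
Wall sequence: RTLRLRB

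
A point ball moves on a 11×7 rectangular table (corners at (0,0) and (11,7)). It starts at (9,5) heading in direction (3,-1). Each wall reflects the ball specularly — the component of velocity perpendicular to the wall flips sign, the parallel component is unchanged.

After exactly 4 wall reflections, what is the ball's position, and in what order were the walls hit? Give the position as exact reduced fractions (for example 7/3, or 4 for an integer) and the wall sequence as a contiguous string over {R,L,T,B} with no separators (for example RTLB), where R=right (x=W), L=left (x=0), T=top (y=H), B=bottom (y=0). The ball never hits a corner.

1. t=2/3 → R at (11,13/3); v=(-3,-1)
2. t=11/3 → L at (0,2/3); v=(3,-1)
3. t=2/3 → B at (2,0); v=(3,1)
4. t=3 → R at (11,3); v=(-3,1)

Final position: (11,3)
Wall sequence: RLBR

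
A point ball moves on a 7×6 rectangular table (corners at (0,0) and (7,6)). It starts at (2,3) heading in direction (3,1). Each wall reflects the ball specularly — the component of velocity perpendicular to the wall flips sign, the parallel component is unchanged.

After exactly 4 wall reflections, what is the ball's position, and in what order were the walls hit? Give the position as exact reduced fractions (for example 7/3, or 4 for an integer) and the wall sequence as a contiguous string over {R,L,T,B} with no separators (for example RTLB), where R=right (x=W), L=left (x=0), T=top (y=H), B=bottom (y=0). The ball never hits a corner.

Final position: (7,8/3)
Wall sequence: RTLR

1. t=5/3 → R at (7,14/3); v=(-3,1)
2. t=4/3 → T at (3,6); v=(-3,-1)
3. t=1 → L at (0,5); v=(3,-1)
4. t=7/3 → R at (7,8/3); v=(-3,-1)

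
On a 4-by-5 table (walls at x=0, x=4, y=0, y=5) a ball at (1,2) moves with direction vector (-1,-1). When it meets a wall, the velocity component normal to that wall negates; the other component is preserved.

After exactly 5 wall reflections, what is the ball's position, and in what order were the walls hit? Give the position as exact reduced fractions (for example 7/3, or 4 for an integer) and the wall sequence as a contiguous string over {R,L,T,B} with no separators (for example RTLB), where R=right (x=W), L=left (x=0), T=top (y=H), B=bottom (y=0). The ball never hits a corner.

Final position: (0,3)
Wall sequence: LBRTL

1. t=1 → L at (0,1); v=(1,-1)
2. t=1 → B at (1,0); v=(1,1)
3. t=3 → R at (4,3); v=(-1,1)
4. t=2 → T at (2,5); v=(-1,-1)
5. t=2 → L at (0,3); v=(1,-1)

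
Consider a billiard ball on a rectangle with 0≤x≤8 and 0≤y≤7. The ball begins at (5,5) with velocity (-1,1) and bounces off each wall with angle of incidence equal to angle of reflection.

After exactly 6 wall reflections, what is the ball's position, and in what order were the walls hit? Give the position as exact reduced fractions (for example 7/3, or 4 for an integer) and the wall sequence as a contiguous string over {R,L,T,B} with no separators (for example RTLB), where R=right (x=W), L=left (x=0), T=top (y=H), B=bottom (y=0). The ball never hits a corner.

Final position: (0,2)
Wall sequence: TLBRTL

1. t=2 → T at (3,7); v=(-1,-1)
2. t=3 → L at (0,4); v=(1,-1)
3. t=4 → B at (4,0); v=(1,1)
4. t=4 → R at (8,4); v=(-1,1)
5. t=3 → T at (5,7); v=(-1,-1)
6. t=5 → L at (0,2); v=(1,-1)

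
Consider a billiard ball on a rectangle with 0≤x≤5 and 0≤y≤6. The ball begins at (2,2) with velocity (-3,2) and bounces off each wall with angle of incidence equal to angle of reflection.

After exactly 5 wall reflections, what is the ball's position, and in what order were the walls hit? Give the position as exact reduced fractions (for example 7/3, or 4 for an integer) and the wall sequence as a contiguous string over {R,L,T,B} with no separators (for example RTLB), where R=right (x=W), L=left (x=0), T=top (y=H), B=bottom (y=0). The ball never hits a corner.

Final position: (3,0)
Wall sequence: LTRLB

1. t=2/3 → L at (0,10/3); v=(3,2)
2. t=4/3 → T at (4,6); v=(3,-2)
3. t=1/3 → R at (5,16/3); v=(-3,-2)
4. t=5/3 → L at (0,2); v=(3,-2)
5. t=1 → B at (3,0); v=(3,2)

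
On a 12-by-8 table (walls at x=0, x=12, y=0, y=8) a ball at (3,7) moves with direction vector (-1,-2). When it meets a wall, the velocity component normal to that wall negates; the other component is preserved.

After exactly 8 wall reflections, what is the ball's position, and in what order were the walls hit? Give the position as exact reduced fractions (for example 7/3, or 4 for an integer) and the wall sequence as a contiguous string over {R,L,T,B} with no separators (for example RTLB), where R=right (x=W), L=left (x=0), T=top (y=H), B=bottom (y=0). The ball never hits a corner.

Final position: (7/2,8)
Wall sequence: LBTBRTBT

1. t=3 → L at (0,1); v=(1,-2)
2. t=1/2 → B at (1/2,0); v=(1,2)
3. t=4 → T at (9/2,8); v=(1,-2)
4. t=4 → B at (17/2,0); v=(1,2)
5. t=7/2 → R at (12,7); v=(-1,2)
6. t=1/2 → T at (23/2,8); v=(-1,-2)
7. t=4 → B at (15/2,0); v=(-1,2)
8. t=4 → T at (7/2,8); v=(-1,-2)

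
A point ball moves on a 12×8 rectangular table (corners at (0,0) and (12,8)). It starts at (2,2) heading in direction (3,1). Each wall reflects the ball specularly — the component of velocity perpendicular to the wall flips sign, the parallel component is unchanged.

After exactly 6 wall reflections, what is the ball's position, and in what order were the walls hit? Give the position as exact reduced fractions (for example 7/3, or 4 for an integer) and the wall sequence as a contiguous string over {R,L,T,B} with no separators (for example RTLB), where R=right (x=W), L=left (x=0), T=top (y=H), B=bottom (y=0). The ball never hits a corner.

1. t=10/3 → R at (12,16/3); v=(-3,1)
2. t=8/3 → T at (4,8); v=(-3,-1)
3. t=4/3 → L at (0,20/3); v=(3,-1)
4. t=4 → R at (12,8/3); v=(-3,-1)
5. t=8/3 → B at (4,0); v=(-3,1)
6. t=4/3 → L at (0,4/3); v=(3,1)

Final position: (0,4/3)
Wall sequence: RTLRBL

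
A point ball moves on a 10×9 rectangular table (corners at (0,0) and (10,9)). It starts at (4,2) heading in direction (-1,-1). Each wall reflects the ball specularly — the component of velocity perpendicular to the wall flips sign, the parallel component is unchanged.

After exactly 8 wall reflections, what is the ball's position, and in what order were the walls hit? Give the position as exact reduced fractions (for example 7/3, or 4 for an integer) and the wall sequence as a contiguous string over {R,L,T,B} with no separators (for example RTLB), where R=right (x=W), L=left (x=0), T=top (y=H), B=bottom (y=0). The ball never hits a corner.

1. t=2 → B at (2,0); v=(-1,1)
2. t=2 → L at (0,2); v=(1,1)
3. t=7 → T at (7,9); v=(1,-1)
4. t=3 → R at (10,6); v=(-1,-1)
5. t=6 → B at (4,0); v=(-1,1)
6. t=4 → L at (0,4); v=(1,1)
7. t=5 → T at (5,9); v=(1,-1)
8. t=5 → R at (10,4); v=(-1,-1)

Final position: (10,4)
Wall sequence: BLTRBLTR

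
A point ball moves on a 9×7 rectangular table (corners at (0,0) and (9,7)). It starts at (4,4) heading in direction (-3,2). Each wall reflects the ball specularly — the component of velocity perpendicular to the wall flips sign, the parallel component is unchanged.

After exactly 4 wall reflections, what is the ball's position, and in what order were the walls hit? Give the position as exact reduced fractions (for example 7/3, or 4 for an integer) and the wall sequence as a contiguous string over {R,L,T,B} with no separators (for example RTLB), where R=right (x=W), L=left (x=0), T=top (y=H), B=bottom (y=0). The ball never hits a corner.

1. t=4/3 → L at (0,20/3); v=(3,2)
2. t=1/6 → T at (1/2,7); v=(3,-2)
3. t=17/6 → R at (9,4/3); v=(-3,-2)
4. t=2/3 → B at (7,0); v=(-3,2)

Final position: (7,0)
Wall sequence: LTRB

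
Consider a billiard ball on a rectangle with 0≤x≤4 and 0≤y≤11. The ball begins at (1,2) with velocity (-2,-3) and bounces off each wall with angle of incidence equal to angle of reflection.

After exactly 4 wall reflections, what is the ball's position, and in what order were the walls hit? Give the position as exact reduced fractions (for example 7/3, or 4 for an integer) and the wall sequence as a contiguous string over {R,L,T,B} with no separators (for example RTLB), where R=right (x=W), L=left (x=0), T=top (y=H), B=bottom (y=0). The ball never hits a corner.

Final position: (1/3,11)
Wall sequence: LBRT

1. t=1/2 → L at (0,1/2); v=(2,-3)
2. t=1/6 → B at (1/3,0); v=(2,3)
3. t=11/6 → R at (4,11/2); v=(-2,3)
4. t=11/6 → T at (1/3,11); v=(-2,-3)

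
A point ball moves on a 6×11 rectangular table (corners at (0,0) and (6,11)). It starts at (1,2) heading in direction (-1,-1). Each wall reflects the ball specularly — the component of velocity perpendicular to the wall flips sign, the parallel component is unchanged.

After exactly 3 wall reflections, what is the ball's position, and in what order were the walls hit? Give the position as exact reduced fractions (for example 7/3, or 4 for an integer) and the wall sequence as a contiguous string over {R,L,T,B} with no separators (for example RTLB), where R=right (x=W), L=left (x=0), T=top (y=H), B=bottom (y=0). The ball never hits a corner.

Final position: (6,5)
Wall sequence: LBR

1. t=1 → L at (0,1); v=(1,-1)
2. t=1 → B at (1,0); v=(1,1)
3. t=5 → R at (6,5); v=(-1,1)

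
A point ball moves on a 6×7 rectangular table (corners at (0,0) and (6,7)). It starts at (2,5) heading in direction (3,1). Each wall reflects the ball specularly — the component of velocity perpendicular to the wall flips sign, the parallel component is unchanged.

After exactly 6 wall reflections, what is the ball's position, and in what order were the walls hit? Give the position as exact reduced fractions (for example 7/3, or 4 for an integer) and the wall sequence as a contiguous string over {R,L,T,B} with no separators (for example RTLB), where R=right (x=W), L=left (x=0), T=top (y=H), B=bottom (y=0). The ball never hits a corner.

1. t=4/3 → R at (6,19/3); v=(-3,1)
2. t=2/3 → T at (4,7); v=(-3,-1)
3. t=4/3 → L at (0,17/3); v=(3,-1)
4. t=2 → R at (6,11/3); v=(-3,-1)
5. t=2 → L at (0,5/3); v=(3,-1)
6. t=5/3 → B at (5,0); v=(3,1)

Final position: (5,0)
Wall sequence: RTLRLB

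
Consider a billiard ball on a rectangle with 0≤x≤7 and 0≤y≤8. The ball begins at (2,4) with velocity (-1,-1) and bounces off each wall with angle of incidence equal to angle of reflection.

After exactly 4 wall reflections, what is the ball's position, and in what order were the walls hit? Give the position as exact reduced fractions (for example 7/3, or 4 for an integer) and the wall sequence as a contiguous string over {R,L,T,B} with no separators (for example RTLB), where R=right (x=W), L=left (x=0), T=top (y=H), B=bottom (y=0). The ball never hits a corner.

1. t=2 → L at (0,2); v=(1,-1)
2. t=2 → B at (2,0); v=(1,1)
3. t=5 → R at (7,5); v=(-1,1)
4. t=3 → T at (4,8); v=(-1,-1)

Final position: (4,8)
Wall sequence: LBRT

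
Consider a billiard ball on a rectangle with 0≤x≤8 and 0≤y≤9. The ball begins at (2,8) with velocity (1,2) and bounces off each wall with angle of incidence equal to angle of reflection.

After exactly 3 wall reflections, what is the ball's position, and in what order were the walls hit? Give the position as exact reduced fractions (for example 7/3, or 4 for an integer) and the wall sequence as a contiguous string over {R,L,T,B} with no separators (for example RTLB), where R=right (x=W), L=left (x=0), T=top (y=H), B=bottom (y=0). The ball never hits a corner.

Final position: (8,2)
Wall sequence: TBR

1. t=1/2 → T at (5/2,9); v=(1,-2)
2. t=9/2 → B at (7,0); v=(1,2)
3. t=1 → R at (8,2); v=(-1,2)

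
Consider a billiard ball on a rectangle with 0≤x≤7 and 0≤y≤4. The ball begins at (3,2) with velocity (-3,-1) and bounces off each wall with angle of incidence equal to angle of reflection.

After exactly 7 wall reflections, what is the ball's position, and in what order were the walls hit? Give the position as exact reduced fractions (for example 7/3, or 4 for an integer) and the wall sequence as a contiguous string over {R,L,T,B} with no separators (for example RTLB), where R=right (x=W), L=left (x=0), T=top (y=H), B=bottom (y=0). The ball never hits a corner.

1. t=1 → L at (0,1); v=(3,-1)
2. t=1 → B at (3,0); v=(3,1)
3. t=4/3 → R at (7,4/3); v=(-3,1)
4. t=7/3 → L at (0,11/3); v=(3,1)
5. t=1/3 → T at (1,4); v=(3,-1)
6. t=2 → R at (7,2); v=(-3,-1)
7. t=2 → B at (1,0); v=(-3,1)

Final position: (1,0)
Wall sequence: LBRLTRB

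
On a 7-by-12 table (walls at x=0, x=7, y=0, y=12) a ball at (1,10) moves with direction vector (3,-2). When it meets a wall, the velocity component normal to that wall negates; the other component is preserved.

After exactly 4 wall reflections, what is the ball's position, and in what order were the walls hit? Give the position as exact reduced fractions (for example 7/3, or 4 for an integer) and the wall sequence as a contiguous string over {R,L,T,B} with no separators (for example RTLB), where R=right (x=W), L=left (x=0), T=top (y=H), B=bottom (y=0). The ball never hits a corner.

Final position: (7,10/3)
Wall sequence: RLBR

1. t=2 → R at (7,6); v=(-3,-2)
2. t=7/3 → L at (0,4/3); v=(3,-2)
3. t=2/3 → B at (2,0); v=(3,2)
4. t=5/3 → R at (7,10/3); v=(-3,2)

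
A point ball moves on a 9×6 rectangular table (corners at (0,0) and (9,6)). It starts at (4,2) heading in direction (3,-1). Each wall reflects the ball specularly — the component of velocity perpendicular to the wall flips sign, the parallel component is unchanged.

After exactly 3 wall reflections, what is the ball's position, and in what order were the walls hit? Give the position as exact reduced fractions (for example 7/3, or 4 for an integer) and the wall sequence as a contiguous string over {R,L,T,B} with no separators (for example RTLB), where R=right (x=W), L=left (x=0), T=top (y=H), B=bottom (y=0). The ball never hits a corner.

1. t=5/3 → R at (9,1/3); v=(-3,-1)
2. t=1/3 → B at (8,0); v=(-3,1)
3. t=8/3 → L at (0,8/3); v=(3,1)

Final position: (0,8/3)
Wall sequence: RBL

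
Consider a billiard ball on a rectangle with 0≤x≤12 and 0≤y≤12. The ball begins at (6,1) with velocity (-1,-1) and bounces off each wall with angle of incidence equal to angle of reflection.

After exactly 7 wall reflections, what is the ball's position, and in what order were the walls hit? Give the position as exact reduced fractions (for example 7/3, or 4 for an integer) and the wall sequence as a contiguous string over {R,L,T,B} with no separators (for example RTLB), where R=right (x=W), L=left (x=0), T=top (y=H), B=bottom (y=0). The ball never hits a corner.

1. t=1 → B at (5,0); v=(-1,1)
2. t=5 → L at (0,5); v=(1,1)
3. t=7 → T at (7,12); v=(1,-1)
4. t=5 → R at (12,7); v=(-1,-1)
5. t=7 → B at (5,0); v=(-1,1)
6. t=5 → L at (0,5); v=(1,1)
7. t=7 → T at (7,12); v=(1,-1)

Final position: (7,12)
Wall sequence: BLTRBLT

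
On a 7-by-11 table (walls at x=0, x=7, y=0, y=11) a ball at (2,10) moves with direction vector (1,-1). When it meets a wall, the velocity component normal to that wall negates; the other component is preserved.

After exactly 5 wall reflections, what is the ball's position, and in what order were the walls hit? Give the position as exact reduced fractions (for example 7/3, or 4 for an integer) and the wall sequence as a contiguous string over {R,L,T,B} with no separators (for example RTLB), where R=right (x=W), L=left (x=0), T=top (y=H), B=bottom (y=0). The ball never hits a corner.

Final position: (5,11)
Wall sequence: RBLRT

1. t=5 → R at (7,5); v=(-1,-1)
2. t=5 → B at (2,0); v=(-1,1)
3. t=2 → L at (0,2); v=(1,1)
4. t=7 → R at (7,9); v=(-1,1)
5. t=2 → T at (5,11); v=(-1,-1)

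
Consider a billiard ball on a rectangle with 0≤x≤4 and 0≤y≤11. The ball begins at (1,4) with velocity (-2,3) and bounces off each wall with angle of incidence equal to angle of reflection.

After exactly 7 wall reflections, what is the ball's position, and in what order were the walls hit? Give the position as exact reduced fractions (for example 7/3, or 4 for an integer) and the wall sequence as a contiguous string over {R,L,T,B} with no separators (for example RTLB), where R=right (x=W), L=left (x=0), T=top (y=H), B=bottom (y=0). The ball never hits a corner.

1. t=1/2 → L at (0,11/2); v=(2,3)
2. t=11/6 → T at (11/3,11); v=(2,-3)
3. t=1/6 → R at (4,21/2); v=(-2,-3)
4. t=2 → L at (0,9/2); v=(2,-3)
5. t=3/2 → B at (3,0); v=(2,3)
6. t=1/2 → R at (4,3/2); v=(-2,3)
7. t=2 → L at (0,15/2); v=(2,3)

Final position: (0,15/2)
Wall sequence: LTRLBRL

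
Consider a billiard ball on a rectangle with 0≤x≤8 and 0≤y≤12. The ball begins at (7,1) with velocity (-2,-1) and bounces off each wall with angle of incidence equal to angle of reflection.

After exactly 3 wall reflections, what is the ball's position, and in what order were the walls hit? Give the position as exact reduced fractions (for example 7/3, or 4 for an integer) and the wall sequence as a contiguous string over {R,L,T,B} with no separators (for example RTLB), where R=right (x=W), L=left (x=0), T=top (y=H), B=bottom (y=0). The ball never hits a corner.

Final position: (8,13/2)
Wall sequence: BLR

1. t=1 → B at (5,0); v=(-2,1)
2. t=5/2 → L at (0,5/2); v=(2,1)
3. t=4 → R at (8,13/2); v=(-2,1)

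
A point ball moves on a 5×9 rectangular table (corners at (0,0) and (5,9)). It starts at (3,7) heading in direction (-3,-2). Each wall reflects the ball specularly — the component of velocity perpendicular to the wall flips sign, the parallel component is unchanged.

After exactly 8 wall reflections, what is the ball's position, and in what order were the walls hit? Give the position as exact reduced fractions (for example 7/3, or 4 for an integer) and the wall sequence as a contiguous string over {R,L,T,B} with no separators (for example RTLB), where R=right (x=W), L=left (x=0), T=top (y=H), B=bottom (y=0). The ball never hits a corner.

1. t=1 → L at (0,5); v=(3,-2)
2. t=5/3 → R at (5,5/3); v=(-3,-2)
3. t=5/6 → B at (5/2,0); v=(-3,2)
4. t=5/6 → L at (0,5/3); v=(3,2)
5. t=5/3 → R at (5,5); v=(-3,2)
6. t=5/3 → L at (0,25/3); v=(3,2)
7. t=1/3 → T at (1,9); v=(3,-2)
8. t=4/3 → R at (5,19/3); v=(-3,-2)

Final position: (5,19/3)
Wall sequence: LRBLRLTR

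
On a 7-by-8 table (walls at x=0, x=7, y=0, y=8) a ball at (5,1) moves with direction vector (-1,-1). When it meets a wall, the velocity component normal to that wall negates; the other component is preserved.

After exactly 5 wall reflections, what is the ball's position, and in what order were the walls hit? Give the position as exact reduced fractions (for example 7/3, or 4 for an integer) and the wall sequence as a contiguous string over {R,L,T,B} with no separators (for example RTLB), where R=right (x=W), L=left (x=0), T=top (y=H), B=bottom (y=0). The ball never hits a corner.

1. t=1 → B at (4,0); v=(-1,1)
2. t=4 → L at (0,4); v=(1,1)
3. t=4 → T at (4,8); v=(1,-1)
4. t=3 → R at (7,5); v=(-1,-1)
5. t=5 → B at (2,0); v=(-1,1)

Final position: (2,0)
Wall sequence: BLTRB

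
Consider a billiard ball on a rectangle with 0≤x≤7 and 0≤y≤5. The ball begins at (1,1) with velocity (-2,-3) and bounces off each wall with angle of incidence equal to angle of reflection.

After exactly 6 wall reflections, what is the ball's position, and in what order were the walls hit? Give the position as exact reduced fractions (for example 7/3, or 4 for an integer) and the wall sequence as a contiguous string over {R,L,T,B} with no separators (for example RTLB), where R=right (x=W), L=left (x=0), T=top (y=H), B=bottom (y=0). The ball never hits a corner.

Final position: (13/3,5)
Wall sequence: BLTBRT

1. t=1/3 → B at (1/3,0); v=(-2,3)
2. t=1/6 → L at (0,1/2); v=(2,3)
3. t=3/2 → T at (3,5); v=(2,-3)
4. t=5/3 → B at (19/3,0); v=(2,3)
5. t=1/3 → R at (7,1); v=(-2,3)
6. t=4/3 → T at (13/3,5); v=(-2,-3)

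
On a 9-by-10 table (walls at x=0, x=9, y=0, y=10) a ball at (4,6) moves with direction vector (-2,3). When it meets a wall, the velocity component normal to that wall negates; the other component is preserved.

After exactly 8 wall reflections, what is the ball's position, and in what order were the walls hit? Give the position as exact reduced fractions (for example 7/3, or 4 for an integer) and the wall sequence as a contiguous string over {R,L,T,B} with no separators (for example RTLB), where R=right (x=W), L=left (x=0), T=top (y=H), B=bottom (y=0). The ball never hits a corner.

1. t=4/3 → T at (4/3,10); v=(-2,-3)
2. t=2/3 → L at (0,8); v=(2,-3)
3. t=8/3 → B at (16/3,0); v=(2,3)
4. t=11/6 → R at (9,11/2); v=(-2,3)
5. t=3/2 → T at (6,10); v=(-2,-3)
6. t=3 → L at (0,1); v=(2,-3)
7. t=1/3 → B at (2/3,0); v=(2,3)
8. t=10/3 → T at (22/3,10); v=(2,-3)

Final position: (22/3,10)
Wall sequence: TLBRTLBT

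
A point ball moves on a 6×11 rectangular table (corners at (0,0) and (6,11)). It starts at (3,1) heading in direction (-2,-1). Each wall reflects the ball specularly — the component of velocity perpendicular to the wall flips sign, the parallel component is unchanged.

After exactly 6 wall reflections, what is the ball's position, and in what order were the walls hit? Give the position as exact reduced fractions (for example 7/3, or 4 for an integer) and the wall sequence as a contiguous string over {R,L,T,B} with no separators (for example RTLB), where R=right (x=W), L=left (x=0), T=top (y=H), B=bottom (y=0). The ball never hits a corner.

1. t=1 → B at (1,0); v=(-2,1)
2. t=1/2 → L at (0,1/2); v=(2,1)
3. t=3 → R at (6,7/2); v=(-2,1)
4. t=3 → L at (0,13/2); v=(2,1)
5. t=3 → R at (6,19/2); v=(-2,1)
6. t=3/2 → T at (3,11); v=(-2,-1)

Final position: (3,11)
Wall sequence: BLRLRT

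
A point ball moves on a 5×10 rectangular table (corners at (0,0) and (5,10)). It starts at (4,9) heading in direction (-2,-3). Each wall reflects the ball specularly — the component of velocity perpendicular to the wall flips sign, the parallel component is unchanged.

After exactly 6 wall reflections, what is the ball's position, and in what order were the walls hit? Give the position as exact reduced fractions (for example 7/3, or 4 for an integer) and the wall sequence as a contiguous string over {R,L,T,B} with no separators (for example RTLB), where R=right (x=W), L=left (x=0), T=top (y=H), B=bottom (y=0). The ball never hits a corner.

Final position: (5,1/2)
Wall sequence: LBRTLR

1. t=2 → L at (0,3); v=(2,-3)
2. t=1 → B at (2,0); v=(2,3)
3. t=3/2 → R at (5,9/2); v=(-2,3)
4. t=11/6 → T at (4/3,10); v=(-2,-3)
5. t=2/3 → L at (0,8); v=(2,-3)
6. t=5/2 → R at (5,1/2); v=(-2,-3)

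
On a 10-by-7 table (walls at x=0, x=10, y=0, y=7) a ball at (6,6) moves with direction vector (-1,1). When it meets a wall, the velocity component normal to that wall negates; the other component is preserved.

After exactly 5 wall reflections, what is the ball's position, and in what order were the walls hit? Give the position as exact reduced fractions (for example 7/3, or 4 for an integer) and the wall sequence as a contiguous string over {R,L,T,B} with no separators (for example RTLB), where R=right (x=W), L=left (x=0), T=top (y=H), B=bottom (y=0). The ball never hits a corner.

Final position: (10,6)
Wall sequence: TLBTR

1. t=1 → T at (5,7); v=(-1,-1)
2. t=5 → L at (0,2); v=(1,-1)
3. t=2 → B at (2,0); v=(1,1)
4. t=7 → T at (9,7); v=(1,-1)
5. t=1 → R at (10,6); v=(-1,-1)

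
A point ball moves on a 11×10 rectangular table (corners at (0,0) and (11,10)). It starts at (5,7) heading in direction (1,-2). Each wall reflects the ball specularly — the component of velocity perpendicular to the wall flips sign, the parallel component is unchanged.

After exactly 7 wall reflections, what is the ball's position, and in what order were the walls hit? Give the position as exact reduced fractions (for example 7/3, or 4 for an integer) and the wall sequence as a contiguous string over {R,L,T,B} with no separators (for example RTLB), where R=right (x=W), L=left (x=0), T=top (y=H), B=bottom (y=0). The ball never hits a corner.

Final position: (13/2,0)
Wall sequence: BRTBLTB

1. t=7/2 → B at (17/2,0); v=(1,2)
2. t=5/2 → R at (11,5); v=(-1,2)
3. t=5/2 → T at (17/2,10); v=(-1,-2)
4. t=5 → B at (7/2,0); v=(-1,2)
5. t=7/2 → L at (0,7); v=(1,2)
6. t=3/2 → T at (3/2,10); v=(1,-2)
7. t=5 → B at (13/2,0); v=(1,2)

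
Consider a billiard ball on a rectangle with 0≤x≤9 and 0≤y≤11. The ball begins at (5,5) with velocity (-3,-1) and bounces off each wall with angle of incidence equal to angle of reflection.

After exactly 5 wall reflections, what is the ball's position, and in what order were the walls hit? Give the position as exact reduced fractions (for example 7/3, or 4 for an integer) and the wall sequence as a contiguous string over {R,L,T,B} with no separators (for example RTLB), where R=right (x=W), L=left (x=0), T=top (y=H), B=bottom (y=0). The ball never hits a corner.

1. t=5/3 → L at (0,10/3); v=(3,-1)
2. t=3 → R at (9,1/3); v=(-3,-1)
3. t=1/3 → B at (8,0); v=(-3,1)
4. t=8/3 → L at (0,8/3); v=(3,1)
5. t=3 → R at (9,17/3); v=(-3,1)

Final position: (9,17/3)
Wall sequence: LRBLR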